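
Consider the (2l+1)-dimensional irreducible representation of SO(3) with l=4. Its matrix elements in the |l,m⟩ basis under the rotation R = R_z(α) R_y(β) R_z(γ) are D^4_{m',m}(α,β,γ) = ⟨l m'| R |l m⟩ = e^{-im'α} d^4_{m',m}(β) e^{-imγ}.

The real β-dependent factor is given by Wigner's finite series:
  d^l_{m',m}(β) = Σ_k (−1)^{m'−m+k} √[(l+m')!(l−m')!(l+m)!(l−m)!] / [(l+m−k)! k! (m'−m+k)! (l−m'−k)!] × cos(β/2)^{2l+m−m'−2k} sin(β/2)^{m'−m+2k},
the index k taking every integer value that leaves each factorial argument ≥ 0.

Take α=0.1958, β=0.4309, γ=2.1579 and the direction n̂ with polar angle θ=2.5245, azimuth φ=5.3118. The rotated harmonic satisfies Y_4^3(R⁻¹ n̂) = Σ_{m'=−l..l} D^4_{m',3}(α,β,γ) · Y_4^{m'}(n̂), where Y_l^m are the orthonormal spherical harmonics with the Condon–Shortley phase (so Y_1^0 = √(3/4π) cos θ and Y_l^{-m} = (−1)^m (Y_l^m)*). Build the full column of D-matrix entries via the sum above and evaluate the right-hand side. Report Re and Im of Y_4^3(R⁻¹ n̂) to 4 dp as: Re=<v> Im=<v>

Re=-0.2892 Im=-0.2137

Need the full column D^4_{m',3} for m'=−4..4 at α=0.1958, β=0.4309, γ=2.1579.
cos(β/2)=0.976880, sin(β/2)=0.213787
d^4_{-4,3}: single k=7 term ⇒ +0.000056;  D = +0.000047+0.000032i
d^4_{-3,3}: k∈[6..7] ⇒ +0.000638 -0.000004 = +0.000633;  D = +0.000584+0.000245i
d^4_{-2,3}: k∈[5..6] ⇒ +0.004673 -0.000075 = +0.004599;  D = +0.004506+0.000918i
d^4_{-1,3}: k∈[4..5] ⇒ +0.025166 -0.000723 = +0.024443;  D = +0.024442+0.000129i
d^4_{0,3}: k∈[3..4] ⇒ +0.102853 -0.004926 = +0.097927;  D = +0.096155-0.018544i
d^4_{1,3}: k∈[2..3] ⇒ +0.315269 -0.025166 = +0.290103;  D = +0.268724-0.109304i
d^4_{2,3}: k∈[1..2] ⇒ +0.679102 -0.097574 = +0.581527;  D = +0.485751-0.319719i
d^4_{3,3}: k∈[0..1] ⇒ +0.829336 -0.278041 = +0.551295;  D = +0.392731-0.386897i
d^4_{4,3}: single k=0 term ⇒ -0.513353;  D = -0.288623+0.424532i
Y_4^{m'}(θ=2.5245,φ=5.3118) and Σ D·Y over m':
  (+0.0000+0.0000i)·(-0.0365-0.0336i)  (+0.0006+0.0002i)·(+0.1927-0.0446i)  (+0.0045+0.0009i)·(-0.1488+0.3815i)  (+0.0244+0.0001i)·(-0.2086-0.3053i)  (+0.0962-0.0185i)·(-0.1555+0.0000i)  (+0.2687-0.1093i)·(+0.2086-0.3053i)  (+0.4858-0.3197i)·(-0.1488-0.3815i)  (+0.3927-0.3869i)·(-0.1927-0.0446i)  (-0.2886+0.4245i)·(-0.0365+0.0336i)
Y_4^3(R⁻¹ n̂) = -0.289173-0.213734i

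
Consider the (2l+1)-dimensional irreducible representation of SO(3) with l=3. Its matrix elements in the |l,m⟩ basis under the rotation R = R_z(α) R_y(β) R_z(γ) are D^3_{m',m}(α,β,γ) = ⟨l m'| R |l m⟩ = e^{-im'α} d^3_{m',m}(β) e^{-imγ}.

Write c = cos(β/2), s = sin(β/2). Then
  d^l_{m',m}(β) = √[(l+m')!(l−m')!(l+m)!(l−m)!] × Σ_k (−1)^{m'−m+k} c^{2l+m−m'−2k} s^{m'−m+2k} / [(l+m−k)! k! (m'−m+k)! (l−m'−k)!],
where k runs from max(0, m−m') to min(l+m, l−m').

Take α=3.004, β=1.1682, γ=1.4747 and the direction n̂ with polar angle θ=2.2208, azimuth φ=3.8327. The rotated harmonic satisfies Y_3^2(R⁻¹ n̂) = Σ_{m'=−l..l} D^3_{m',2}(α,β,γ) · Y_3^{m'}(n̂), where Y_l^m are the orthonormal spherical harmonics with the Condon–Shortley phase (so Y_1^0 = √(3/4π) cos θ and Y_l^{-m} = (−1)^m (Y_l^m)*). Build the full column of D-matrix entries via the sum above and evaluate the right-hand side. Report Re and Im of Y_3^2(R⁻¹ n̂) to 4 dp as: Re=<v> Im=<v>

Re=-0.0180 Im=-0.2454

Need the full column D^3_{m',2} for m'=−3..3 at α=3.004, β=1.1682, γ=1.4747.
cos(β/2)=0.834209, sin(β/2)=0.551449
d^3_{-3,2}: single k=5 term ⇒ +0.104202;  D = +0.101677-0.022799i
d^3_{-2,2}: k∈[4..5] ⇒ +0.321766 -0.028121 = +0.293645;  D = -0.292634+0.024342i
d^3_{-1,2}: k∈[3..4] ⇒ +0.615701 -0.134524 = +0.481177;  D = +0.480460+0.026259i
d^3_{0,2}: k∈[2..3] ⇒ +0.806622 -0.352477 = +0.454145;  D = -0.445783-0.086747i
d^3_{1,2}: k∈[1..2] ⇒ +0.704497 -0.615701 = +0.088796;  D = +0.084011+0.028756i
d^3_{2,2}: k∈[0..1] ⇒ +0.337014 -0.736342 = -0.399327;  D = +0.356501+0.179916i
d^3_{3,2}: single k=0 term ⇒ -0.545701;  D = -0.448849-0.310361i
Y_3^{m'}(θ=2.2208,φ=3.8327) and Σ D·Y over m':
  (+0.1017-0.0228i)·(+0.1014+0.1845i)  (-0.2926+0.0243i)·(-0.0735+0.3850i)  (+0.4805+0.0263i)·(-0.1648+0.1363i)  (-0.4458-0.0867i)·(+0.2639+0.0000i)  (+0.0840+0.0288i)·(+0.1648+0.1363i)  (+0.3565+0.1799i)·(-0.0735-0.3850i)  (-0.4488-0.3104i)·(-0.1014+0.1845i)
Y_3^2(R⁻¹ n̂) = -0.018017-0.245366i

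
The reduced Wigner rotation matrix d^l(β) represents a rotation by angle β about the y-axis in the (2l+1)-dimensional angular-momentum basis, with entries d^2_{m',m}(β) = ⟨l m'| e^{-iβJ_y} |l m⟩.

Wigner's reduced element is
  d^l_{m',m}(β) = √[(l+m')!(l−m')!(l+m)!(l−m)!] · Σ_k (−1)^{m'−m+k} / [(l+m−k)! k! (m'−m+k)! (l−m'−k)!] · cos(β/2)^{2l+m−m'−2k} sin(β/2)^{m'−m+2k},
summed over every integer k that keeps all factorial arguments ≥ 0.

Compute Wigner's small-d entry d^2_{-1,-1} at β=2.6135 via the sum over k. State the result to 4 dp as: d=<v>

d^2_{-1,-1}(β=2.6135) via Wigner's sum:
Half-angle: c=0.260989, s=0.965342. N=√(1·6·1·6)=6.000000
k: max(0,(-1)−(-1))=0 … min(2+(-1),2−(-1))=1
  k=0: (−1)^0·6.0000/(6)·0.2610^4·0.9653^0 = +0.004640
  k=1: (−1)^1·6.0000/(2)·0.2610^2·0.9653^2 = -0.190426
d^2_{-1,-1}(2.6135) = +0.004640 -0.190426 = -0.185787

d=-0.1858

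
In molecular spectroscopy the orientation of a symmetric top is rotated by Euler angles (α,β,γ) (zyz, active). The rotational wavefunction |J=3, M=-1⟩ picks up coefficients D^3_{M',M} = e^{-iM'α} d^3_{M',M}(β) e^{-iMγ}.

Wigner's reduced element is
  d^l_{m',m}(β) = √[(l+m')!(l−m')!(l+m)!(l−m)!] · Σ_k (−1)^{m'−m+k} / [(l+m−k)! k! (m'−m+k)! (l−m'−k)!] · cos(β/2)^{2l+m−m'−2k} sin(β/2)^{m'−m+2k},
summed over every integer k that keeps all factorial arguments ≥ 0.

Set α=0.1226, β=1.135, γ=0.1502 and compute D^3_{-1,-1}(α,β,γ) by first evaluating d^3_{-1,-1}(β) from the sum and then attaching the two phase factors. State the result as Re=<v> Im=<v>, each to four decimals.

Re=-0.4363 Im=-0.1221

Split into d^3_{-1,-1}(β=1.135) × two z-phases.
With c≡cos(β/2)=0.843247 and s≡sin(β/2)=0.537526, N=[2·24·2·24]^{1/2}=48.000000
k: max(0,(-1)−(-1))=0 … min(3+(-1),3−(-1))=2
  k=0: (−1)^0·48.0000/(48)·0.8432^6·0.5375^0 = +0.359526
  k=1: (−1)^1·48.0000/(6)·0.8432^4·0.5375^2 = -1.168714
  k=2: (−1)^2·48.0000/(8)·0.8432^2·0.5375^4 = +0.356170
d^3_{-1,-1}(1.135) = +0.359526 -1.168714 +0.356170 = -0.453018
Phases: e^{-i·(-1)·0.1226}=+0.992494+0.122293i, e^{-i·(-1)·0.1502}=+0.988741+0.149636i ⇒ D=-0.436266-0.122056i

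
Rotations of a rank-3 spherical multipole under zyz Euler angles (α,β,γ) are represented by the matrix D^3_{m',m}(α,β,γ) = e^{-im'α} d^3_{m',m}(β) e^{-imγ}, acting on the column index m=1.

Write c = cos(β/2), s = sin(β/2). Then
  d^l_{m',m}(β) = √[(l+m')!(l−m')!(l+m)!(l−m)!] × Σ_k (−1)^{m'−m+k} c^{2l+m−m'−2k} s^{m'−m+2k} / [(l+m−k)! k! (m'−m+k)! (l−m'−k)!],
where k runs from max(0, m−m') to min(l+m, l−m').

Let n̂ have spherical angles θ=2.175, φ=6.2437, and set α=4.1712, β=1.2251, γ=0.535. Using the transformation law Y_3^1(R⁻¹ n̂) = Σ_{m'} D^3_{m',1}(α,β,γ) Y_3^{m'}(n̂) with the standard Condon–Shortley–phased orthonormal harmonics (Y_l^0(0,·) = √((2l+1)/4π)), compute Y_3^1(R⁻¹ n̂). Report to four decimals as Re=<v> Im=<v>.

Need the full column D^3_{m',1} for m'=−3..3 at α=4.1712, β=1.2251, γ=0.535.
cos(β/2)=0.818185, sin(β/2)=0.574956
d^3_{-3,1}: single k=4 term ⇒ +0.283326;  D = +0.235778-0.157106i
d^3_{-2,1}: k∈[3..4] ⇒ +0.658396 -0.162564 = +0.495832;  D = +0.023088+0.495294i
d^3_{-1,1}: k∈[2..4] ⇒ +0.888843 -0.585235 +0.036125 = +0.339733;  D = -0.299018-0.161267i
d^3_{0,1}: k∈[1..3] ⇒ +0.730266 -1.081854 +0.178079 = -0.173509;  D = -0.149264+0.088462i
d^3_{1,1}: k∈[0..2] ⇒ +0.299991 -1.185124 +0.438926 = -0.446208;  D = +0.002762-0.446199i
d^3_{2,1}: k∈[0..1] ⇒ -0.666639 +0.658396 = -0.008243;  D = +0.007039+0.004290i
d^3_{3,1}: single k=0 term ⇒ +0.573746;  D = +0.508318-0.266078i
Y_3^{m'}(θ=2.175,φ=6.2437) and Σ D·Y over m':
  (+0.2358-0.1571i)·(+0.2309+0.0275i)  (+0.0231+0.4953i)·(-0.3920-0.0310i)  (-0.2990-0.1613i)·(+0.1631+0.0064i)  (-0.1493+0.0885i)·(+0.2939+0.0000i)  (+0.0028-0.4462i)·(-0.1631+0.0064i)  (+0.0070+0.0043i)·(-0.3920+0.0310i)  (+0.5083-0.2661i)·(-0.2309+0.0275i)
Y_3^1(R⁻¹ n̂) = -0.137056-0.080154i

Re=-0.1371 Im=-0.0802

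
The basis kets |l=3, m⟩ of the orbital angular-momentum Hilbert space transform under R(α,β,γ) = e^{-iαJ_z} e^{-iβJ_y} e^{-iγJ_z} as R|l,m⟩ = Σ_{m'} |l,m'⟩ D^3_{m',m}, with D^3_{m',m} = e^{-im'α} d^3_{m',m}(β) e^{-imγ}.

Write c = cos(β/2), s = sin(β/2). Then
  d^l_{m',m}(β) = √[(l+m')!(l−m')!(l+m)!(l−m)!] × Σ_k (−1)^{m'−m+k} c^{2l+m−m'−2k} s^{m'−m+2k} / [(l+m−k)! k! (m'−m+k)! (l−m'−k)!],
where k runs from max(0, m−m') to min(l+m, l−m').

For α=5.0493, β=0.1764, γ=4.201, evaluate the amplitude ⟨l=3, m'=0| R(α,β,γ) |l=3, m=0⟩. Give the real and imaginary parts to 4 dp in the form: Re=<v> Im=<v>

Split into d^3_{0,0}(β=0.1764) × two z-phases.
Half-angle: c=0.996113, s=0.088086. N=√(6·6·6·6)=36.000000
Admissible k: 0..3 (factorial args all ≥0)
  k=0: (−1)^0·36.0000/(36)·0.9961^6·0.0881^0 = +0.976903
  k=1: (−1)^1·36.0000/(4)·0.9961^4·0.0881^2 = -0.068752
  k=2: (−1)^2·36.0000/(4)·0.9961^2·0.0881^4 = +0.000538
  k=3: (−1)^3·36.0000/(36)·0.9961^0·0.0881^6 = -0.000000
d^3_{0,0}(0.1764) = +0.976903 -0.068752 +0.000538 -0.000000 = +0.908688
Phases: e^{-i·(0)·5.0493}=+1.000000+0.000000i, e^{-i·(0)·4.201}=+1.000000+0.000000i ⇒ D=+0.908688+0.000000i

Re=0.9087 Im=0.0000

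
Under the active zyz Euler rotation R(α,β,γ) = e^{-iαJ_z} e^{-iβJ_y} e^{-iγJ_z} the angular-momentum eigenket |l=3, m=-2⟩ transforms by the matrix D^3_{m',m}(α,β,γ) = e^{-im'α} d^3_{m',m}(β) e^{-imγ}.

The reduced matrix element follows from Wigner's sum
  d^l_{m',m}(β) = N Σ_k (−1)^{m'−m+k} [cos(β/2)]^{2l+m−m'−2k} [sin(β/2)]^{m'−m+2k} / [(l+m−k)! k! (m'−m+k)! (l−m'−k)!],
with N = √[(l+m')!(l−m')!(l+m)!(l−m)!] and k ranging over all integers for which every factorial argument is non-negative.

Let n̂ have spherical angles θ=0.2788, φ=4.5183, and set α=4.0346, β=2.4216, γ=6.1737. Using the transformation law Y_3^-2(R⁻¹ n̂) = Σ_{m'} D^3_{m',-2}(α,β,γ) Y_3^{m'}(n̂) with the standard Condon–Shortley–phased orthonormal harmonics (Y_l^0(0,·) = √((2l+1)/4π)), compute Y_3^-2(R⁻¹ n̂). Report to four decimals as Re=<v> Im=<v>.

Re=-0.3913 Im=-0.0360

Need the full column D^3_{m',-2} for m'=−3..3 at α=4.0346, β=2.4216, γ=6.1737.
cos(β/2)=0.352271, sin(β/2)=0.935898
d^3_{-3,-2}: single k=1 term ⇒ +0.012436;  D = +0.009658-0.007835i
d^3_{-2,-2}: k∈[0..1] ⇒ +0.001911 -0.067443 = -0.065532;  D = -0.000246-0.065531i
d^3_{-1,-2}: k∈[0..1] ⇒ -0.016055 +0.226645 = +0.210590;  D = -0.164536-0.131438i
d^3_{0,-2}: k∈[0..1] ⇒ +0.073880 -0.521469 = -0.447589;  D = -0.436901+0.097228i
d^3_{1,-2}: k∈[0..1] ⇒ -0.226645 +0.799870 = +0.573225;  D = -0.253875+0.513940i
d^3_{2,-2}: k∈[0..1] ⇒ +0.476034 -0.672003 = -0.195970;  D = +0.082440+0.177786i
d^3_{3,-2}: single k=0 term ⇒ -0.619577;  D = -0.601284-0.149441i
Y_3^{m'}(θ=0.2788,φ=4.5183) and Σ D·Y over m':
  (+0.0097-0.0078i)·(+0.0048-0.0073i)  (-0.0002-0.0655i)·(-0.0689-0.0282i)  (-0.1645-0.1314i)·(-0.0621+0.3160i)  (-0.4369+0.0972i)·(+0.5817+0.0000i)  (-0.2539+0.5139i)·(+0.0621+0.3160i)  (+0.0824+0.1778i)·(-0.0689+0.0282i)  (-0.6013-0.1494i)·(-0.0048-0.0073i)
Y_3^-2(R⁻¹ n̂) = -0.391302-0.036014i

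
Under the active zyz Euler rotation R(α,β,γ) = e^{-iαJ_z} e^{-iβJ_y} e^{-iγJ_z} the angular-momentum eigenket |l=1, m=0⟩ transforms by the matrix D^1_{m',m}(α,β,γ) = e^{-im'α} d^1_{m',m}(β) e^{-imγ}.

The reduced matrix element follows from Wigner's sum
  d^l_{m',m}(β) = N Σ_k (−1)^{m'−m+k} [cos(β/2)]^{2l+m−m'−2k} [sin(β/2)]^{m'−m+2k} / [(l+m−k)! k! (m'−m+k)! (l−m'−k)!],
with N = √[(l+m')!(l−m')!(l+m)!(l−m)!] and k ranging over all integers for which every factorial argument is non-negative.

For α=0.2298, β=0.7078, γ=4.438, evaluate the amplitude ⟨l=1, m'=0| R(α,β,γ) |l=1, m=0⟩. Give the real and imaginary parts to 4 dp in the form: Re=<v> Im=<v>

Re=0.7598 Im=0.0000

First d^1_{0,0}(β=0.7078), then the phase factors e^{-i(0)α} and e^{-i(0)γ}:
c=cos(0.7078/2)=0.938028, s=sin(0.7078/2)=0.346559; N=√[1·1·1·1]=1.000000
Admissible k: 0..1 (factorial args all ≥0)
  k=0: (−1)^0·1.0000/(1)·0.9380^2·0.3466^0 = +0.879897
  k=1: (−1)^1·1.0000/(1)·0.9380^0·0.3466^2 = -0.120103
d^1_{0,0}(0.7078) = +0.879897 -0.120103 = +0.759794
D = (+1.000000+0.000000i)·(+0.759794)·(+1.000000+0.000000i) = +0.759794+0.000000i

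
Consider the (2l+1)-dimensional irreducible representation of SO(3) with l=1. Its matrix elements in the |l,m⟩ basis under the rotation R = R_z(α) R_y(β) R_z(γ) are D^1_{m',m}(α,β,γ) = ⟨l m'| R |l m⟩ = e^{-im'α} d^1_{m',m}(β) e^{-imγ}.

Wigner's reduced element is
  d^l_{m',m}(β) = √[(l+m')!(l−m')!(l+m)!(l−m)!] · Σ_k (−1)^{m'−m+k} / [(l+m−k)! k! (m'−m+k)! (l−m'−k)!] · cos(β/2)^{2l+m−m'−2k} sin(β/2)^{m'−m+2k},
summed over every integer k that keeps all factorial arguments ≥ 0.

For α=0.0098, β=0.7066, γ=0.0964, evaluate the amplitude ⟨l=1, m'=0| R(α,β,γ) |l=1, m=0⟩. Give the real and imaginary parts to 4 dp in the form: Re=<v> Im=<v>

D^1_{0,0}(0.0098,0.7066,0.0964) = e^{-i·0·0.0098}·d^1_{0,0}(0.7066)·e^{-i·0·0.0964}. Compute d first:
Half-angle: c=0.938236, s=0.345996. N=√(1·1·1·1)=1.000000
k∈{0,1} keeps every argument non-negative
  k=0: (−1)^0·1.0000/(1)·0.9382^2·0.3460^0 = +0.880287
  k=1: (−1)^1·1.0000/(1)·0.9382^0·0.3460^2 = -0.119713
d^1_{0,0}(0.7066) = +0.880287 -0.119713 = +0.760574
D = (+1.000000+0.000000i)·(+0.760574)·(+1.000000+0.000000i) = +0.760574+0.000000i

Re=0.7606 Im=0.0000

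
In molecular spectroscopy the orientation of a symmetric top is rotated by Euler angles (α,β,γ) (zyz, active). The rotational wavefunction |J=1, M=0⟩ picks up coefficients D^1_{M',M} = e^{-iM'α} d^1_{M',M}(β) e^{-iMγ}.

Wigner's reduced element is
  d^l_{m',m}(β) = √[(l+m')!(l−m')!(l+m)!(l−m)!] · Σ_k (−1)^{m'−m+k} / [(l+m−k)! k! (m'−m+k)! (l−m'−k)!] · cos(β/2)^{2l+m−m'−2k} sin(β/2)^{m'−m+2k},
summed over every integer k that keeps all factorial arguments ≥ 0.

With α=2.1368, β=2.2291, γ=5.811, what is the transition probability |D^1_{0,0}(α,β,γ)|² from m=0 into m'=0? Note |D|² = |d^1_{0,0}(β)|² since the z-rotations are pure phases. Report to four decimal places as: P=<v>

P=0.3743

First d^1_{0,0}(β=2.2291), then the phase factors e^{-i(0)α} and e^{-i(0)γ}:
Half-angle: c=0.440581, s=0.897713. N=√(1·1·1·1)=1.000000
The bounds max(0,m−m')=0 and min(l+m,l−m')=1 give 2 terms
  k=0: (−1)^0·1.0000/(1)·0.4406^2·0.8977^0 = +0.194112
  k=1: (−1)^1·1.0000/(1)·0.4406^0·0.8977^2 = -0.805888
d^1_{0,0}(2.2291) = +0.194112 -0.805888 = -0.611776
|D^1_{0,0}|² = |d^1_{0,0}(β)|² = (-0.611776)² = 0.374270 (the z-rotation phases have unit modulus)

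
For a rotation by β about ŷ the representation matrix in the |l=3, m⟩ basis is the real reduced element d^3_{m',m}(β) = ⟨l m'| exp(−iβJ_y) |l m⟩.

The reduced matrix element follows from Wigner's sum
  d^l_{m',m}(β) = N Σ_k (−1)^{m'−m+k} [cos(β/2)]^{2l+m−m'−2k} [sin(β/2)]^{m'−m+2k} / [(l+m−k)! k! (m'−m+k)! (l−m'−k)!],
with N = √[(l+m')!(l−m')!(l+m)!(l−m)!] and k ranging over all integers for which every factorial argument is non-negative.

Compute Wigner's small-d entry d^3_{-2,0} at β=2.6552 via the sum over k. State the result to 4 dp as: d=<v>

d^3_{-2,0}(β=2.6552) via Wigner's sum:
Half-angle: c=0.240806, s=0.970573. N=√(1·120·6·6)=65.726707
k: max(0,(0)−(-2))=2 … min(3+(0),3−(-2))=3
  k=2: (−1)^0·65.7267/(12)·0.2408^4·0.9706^2 = +0.017350
  k=3: (−1)^1·65.7267/(12)·0.2408^2·0.9706^4 = -0.281844
d^3_{-2,0}(2.6552) = +0.017350 -0.281844 = -0.264495

d=-0.2645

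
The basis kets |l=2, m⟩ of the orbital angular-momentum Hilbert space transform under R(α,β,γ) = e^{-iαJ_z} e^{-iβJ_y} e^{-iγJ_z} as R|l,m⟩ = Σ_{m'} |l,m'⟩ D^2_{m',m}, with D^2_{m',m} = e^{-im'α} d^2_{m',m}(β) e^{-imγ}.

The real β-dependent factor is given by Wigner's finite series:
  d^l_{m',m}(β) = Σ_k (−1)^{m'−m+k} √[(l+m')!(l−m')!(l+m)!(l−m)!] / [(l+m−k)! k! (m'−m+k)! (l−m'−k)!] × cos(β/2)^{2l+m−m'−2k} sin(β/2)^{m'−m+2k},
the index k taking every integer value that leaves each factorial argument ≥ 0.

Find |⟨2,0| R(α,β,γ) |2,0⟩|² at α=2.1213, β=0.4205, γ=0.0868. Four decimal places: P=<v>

P=0.5626

First d^2_{0,0}(β=0.4205), then the phase factors e^{-i(0)α} and e^{-i(0)γ}:
With c≡cos(β/2)=0.977979 and s≡sin(β/2)=0.208704, N=[2·2·2·2]^{1/2}=4.000000
k∈{0,1,2} keeps every argument non-negative
  k=0: (−1)^0·4.0000/(4)·0.9780^4·0.2087^0 = +0.914782
  k=1: (−1)^1·4.0000/(1)·0.9780^2·0.2087^2 = -0.166641
  k=2: (−1)^2·4.0000/(4)·0.9780^0·0.2087^4 = +0.001897
d^2_{0,0}(0.4205) = +0.914782 -0.166641 +0.001897 = +0.750038
|D^2_{0,0}|² = |d^2_{0,0}(β)|² = (+0.750038)² = 0.562558 (the z-rotation phases have unit modulus)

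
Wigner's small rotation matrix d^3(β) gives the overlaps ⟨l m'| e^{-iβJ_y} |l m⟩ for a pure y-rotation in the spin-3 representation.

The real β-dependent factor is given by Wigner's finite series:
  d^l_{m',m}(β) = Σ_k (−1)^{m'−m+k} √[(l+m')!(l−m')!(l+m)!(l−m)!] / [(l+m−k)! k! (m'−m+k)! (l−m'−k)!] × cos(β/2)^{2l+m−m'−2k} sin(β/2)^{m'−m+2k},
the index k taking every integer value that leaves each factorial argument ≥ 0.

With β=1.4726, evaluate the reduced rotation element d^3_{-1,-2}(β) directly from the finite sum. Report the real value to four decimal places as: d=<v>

d^3_{-1,-2}(β=1.4726) via Wigner's sum:
c=cos(1.4726/2)=0.740958, s=sin(1.4726/2)=0.671551; N=√[2·24·1·120]=75.894664
k: max(0,(-2)−(-1))=0 … min(3+(-2),3−(-1))=1
  k=0: (−1)^1·75.8947/(24)·0.7410^5·0.6716^1 = -0.474294
  k=1: (−1)^2·75.8947/(12)·0.7410^3·0.6716^3 = +0.779199
d^3_{-1,-2}(1.4726) = -0.474294 +0.779199 = +0.304905

d=0.3049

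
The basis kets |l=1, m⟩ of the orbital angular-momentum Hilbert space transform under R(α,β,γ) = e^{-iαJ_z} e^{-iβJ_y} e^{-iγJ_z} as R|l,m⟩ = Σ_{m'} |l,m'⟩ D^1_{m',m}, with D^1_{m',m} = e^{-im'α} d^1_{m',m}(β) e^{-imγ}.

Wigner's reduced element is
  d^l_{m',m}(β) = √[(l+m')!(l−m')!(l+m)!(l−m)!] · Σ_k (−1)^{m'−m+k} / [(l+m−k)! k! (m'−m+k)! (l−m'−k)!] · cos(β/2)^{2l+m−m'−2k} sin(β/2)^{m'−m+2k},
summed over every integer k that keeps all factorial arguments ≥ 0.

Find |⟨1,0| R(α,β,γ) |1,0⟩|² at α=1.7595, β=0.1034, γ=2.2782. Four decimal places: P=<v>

P=0.9893

First d^1_{0,0}(β=0.1034), then the phase factors e^{-i(0)α} and e^{-i(0)γ}:
With c≡cos(β/2)=0.998664 and s≡sin(β/2)=0.051677, N=[1·1·1·1]^{1/2}=1.000000
k: max(0,(0)−(0))=0 … min(1+(0),1−(0))=1
  k=0: (−1)^0·1.0000/(1)·0.9987^2·0.0517^0 = +0.997329
  k=1: (−1)^1·1.0000/(1)·0.9987^0·0.0517^2 = -0.002671
d^1_{0,0}(0.1034) = +0.997329 -0.002671 = +0.994659
|D^1_{0,0}|² = |d^1_{0,0}(β)|² = (+0.994659)² = 0.989346 (the z-rotation phases have unit modulus)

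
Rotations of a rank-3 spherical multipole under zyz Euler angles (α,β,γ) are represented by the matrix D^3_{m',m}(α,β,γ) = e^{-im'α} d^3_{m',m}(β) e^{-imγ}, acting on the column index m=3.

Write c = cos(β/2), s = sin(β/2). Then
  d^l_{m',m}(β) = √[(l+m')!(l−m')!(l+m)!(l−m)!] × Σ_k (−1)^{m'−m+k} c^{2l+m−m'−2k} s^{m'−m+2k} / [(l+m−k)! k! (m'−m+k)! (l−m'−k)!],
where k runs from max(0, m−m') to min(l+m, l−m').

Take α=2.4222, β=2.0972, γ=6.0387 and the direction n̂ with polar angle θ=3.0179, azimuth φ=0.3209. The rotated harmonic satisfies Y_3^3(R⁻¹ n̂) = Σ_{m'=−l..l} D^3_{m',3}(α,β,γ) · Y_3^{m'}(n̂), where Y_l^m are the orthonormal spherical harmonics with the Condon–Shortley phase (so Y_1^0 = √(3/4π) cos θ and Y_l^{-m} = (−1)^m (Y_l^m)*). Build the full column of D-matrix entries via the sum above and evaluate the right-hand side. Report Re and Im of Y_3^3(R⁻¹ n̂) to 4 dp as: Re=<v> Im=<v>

Re=-0.2789 Im=-0.1102

Need the full column D^3_{m',3} for m'=−3..3 at α=2.4222, β=2.0972, γ=6.0387.
cos(β/2)=0.498785, sin(β/2)=0.866726
d^3_{-3,3}: single k=6 term ⇒ +0.423926;  D = -0.061705+0.419411i
d^3_{-2,3}: single k=5 term ⇒ +0.597582;  D = +0.454998-0.387403i
d^3_{-1,3}: single k=4 term ⇒ +0.543750;  D = -0.543696-0.007647i
d^3_{0,3}: single k=3 term ⇒ +0.361327;  D = +0.268417+0.241887i
d^3_{1,3}: single k=2 term ⇒ +0.180079;  D = -0.021191-0.178828i
d^3_{2,3}: single k=1 term ⇒ +0.065543;  D = -0.037086+0.054041i
d^3_{3,3}: single k=0 term ⇒ +0.015399;  D = +0.014920-0.003809i
Y_3^{m'}(θ=3.0179,φ=0.3209) and Σ D·Y over m':
  (-0.0617+0.4194i)·(+0.0004-0.0006i)  (+0.4550-0.3874i)·(-0.0124+0.0092i)  (-0.5437-0.0076i)·(+0.1485-0.0494i)  (+0.2684+0.2419i)·(-0.7125+0.0000i)  (-0.0212-0.1788i)·(-0.1485-0.0494i)  (-0.0371+0.0540i)·(-0.0124-0.0092i)  (+0.0149-0.0038i)·(-0.0004-0.0006i)
Y_3^3(R⁻¹ n̂) = -0.278872-0.110154i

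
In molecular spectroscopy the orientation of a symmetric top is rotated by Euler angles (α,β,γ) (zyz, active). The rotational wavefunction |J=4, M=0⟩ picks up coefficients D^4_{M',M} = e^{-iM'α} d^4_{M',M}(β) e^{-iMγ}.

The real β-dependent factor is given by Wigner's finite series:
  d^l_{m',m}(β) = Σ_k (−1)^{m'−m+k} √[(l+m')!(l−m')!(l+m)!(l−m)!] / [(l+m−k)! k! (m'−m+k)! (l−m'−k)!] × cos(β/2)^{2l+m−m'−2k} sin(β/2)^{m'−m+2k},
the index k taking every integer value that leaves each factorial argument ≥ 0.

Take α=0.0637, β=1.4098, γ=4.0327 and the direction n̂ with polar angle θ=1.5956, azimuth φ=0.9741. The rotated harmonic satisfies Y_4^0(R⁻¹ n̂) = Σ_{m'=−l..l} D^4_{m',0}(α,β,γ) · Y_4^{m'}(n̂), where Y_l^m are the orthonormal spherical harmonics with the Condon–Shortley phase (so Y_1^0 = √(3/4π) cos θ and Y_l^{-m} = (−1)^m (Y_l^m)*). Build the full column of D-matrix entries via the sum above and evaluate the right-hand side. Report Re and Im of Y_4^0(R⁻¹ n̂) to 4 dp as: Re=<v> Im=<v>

Need the full column D^4_{m',0} for m'=−4..4 at α=0.0637, β=1.4098, γ=4.0327.
cos(β/2)=0.761676, sin(β/2)=0.647958
d^4_{-4,0}: single k=4 term ⇒ +0.496384;  D = +0.480357+0.125114i
d^4_{-3,0}: k∈[3..4] ⇒ +0.825194 -0.597185 = +0.228010;  D = +0.223859+0.043308i
d^4_{-2,0}: k∈[2..4] ⇒ +0.777745 -1.500923 +0.407326 = -0.315852;  D = -0.313292-0.040131i
d^4_{-1,0}: k∈[1..4] ⇒ +0.430978 -1.871365 +1.354287 -0.163347 = -0.249447;  D = -0.248941-0.015879i
d^4_{0,0}: k∈[0..4] ⇒ +0.113283 -1.311705 +2.135851 -0.686975 +0.031072 = +0.281526;  D = +0.281526+0.000000i
d^4_{1,0}: k∈[0..3] ⇒ -0.430978 +1.871365 -1.354287 +0.163347 = +0.249447;  D = +0.248941-0.015879i
d^4_{2,0}: k∈[0..2] ⇒ +0.777745 -1.500923 +0.407326 = -0.315852;  D = -0.313292+0.040131i
d^4_{3,0}: k∈[0..1] ⇒ -0.825194 +0.597185 = -0.228010;  D = -0.223859+0.043308i
d^4_{4,0}: single k=0 term ⇒ +0.496384;  D = +0.480357-0.125114i
Y_4^{m'}(θ=1.5956,φ=0.9741) and Σ D·Y over m':
  (+0.4804+0.1251i)·(-0.3219+0.3028i)  (+0.2239+0.0433i)·(+0.0303+0.0067i)  (-0.3133-0.0401i)·(+0.1227+0.3095i)  (-0.2489-0.0159i)·(+0.0197-0.0291i)  (+0.2815+0.0000i)·(+0.3154+0.0000i)  (+0.2489-0.0159i)·(-0.0197-0.0291i)  (-0.3133+0.0401i)·(+0.1227-0.3095i)  (-0.2239+0.0433i)·(-0.0303+0.0067i)  (+0.4804-0.1251i)·(-0.3219-0.3028i)
Y_4^0(R⁻¹ n̂) = -0.346089+0.000000i

Re=-0.3461 Im=0.0000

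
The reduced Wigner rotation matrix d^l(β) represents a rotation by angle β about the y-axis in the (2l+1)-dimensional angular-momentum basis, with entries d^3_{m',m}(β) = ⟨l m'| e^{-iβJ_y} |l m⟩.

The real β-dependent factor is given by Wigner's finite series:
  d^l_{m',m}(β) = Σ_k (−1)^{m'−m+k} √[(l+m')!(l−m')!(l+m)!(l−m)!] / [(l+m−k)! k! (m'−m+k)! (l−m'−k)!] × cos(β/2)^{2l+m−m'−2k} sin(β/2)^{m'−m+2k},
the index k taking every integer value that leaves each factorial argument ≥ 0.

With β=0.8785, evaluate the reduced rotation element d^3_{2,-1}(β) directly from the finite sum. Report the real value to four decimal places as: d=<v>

d^3_{2,-1}(β=0.8785) via Wigner's sum:
With c≡cos(β/2)=0.905071 and s≡sin(β/2)=0.425261, N=[120·1·2·24]^{1/2}=75.894664
The bounds max(0,m−m')=0 and min(l+m,l−m')=1 give 2 terms
  k=0: (−1)^3·75.8947/(12)·0.9051^3·0.4253^3 = -0.360615
  k=1: (−1)^4·75.8947/(24)·0.9051^1·0.4253^5 = +0.039807
d^3_{2,-1}(0.8785) = -0.360615 +0.039807 = -0.320808

d=-0.3208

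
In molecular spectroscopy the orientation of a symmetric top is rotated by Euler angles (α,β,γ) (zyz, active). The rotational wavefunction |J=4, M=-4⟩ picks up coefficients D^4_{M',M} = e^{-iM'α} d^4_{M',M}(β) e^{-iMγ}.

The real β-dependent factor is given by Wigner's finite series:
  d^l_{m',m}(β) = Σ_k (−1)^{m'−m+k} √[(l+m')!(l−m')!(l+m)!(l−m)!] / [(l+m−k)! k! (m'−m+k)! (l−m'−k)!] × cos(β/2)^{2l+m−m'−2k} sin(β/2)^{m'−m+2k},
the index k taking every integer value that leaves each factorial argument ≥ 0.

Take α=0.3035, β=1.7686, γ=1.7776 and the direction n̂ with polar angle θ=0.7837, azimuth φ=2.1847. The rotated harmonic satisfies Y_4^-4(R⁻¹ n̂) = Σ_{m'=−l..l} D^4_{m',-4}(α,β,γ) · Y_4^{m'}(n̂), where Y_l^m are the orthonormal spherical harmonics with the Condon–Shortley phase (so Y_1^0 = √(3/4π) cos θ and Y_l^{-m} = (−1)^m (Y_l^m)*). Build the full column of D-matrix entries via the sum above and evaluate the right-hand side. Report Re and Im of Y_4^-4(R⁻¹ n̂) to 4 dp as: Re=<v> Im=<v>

Need the full column D^4_{m',-4} for m'=−4..4 at α=0.3035, β=1.7686, γ=1.7776.
cos(β/2)=0.633831, sin(β/2)=0.773471
d^4_{-4,-4}: single k=0 term ⇒ +0.026049;  D = -0.011807+0.023219i
d^4_{-3,-4}: single k=0 term ⇒ -0.089909;  D = +0.014938-0.088660i
d^4_{-2,-4}: single k=0 term ⇒ +0.205262;  D = +0.027948+0.203351i
d^4_{-1,-4}: single k=0 term ⇒ -0.354238;  D = -0.150910-0.320485i
d^4_{0,-4}: single k=0 term ⇒ +0.483304;  D = +0.327162+0.355735i
d^4_{1,-4}: single k=0 term ⇒ -0.527517;  D = -0.456812-0.263811i
d^4_{2,-4}: single k=0 term ⇒ +0.455189;  D = +0.444197+0.099431i
d^4_{3,-4}: single k=0 term ⇒ -0.296913;  D = -0.295883+0.024700i
d^4_{4,-4}: single k=0 term ⇒ +0.128102;  D = +0.118638-0.048322i
Y_4^{m'}(θ=0.7837,φ=2.1847) and Σ D·Y over m':
  (-0.0118+0.0232i)·(-0.0850-0.0696i)  (+0.0149-0.0887i)·(+0.3005-0.0835i)  (+0.0279+0.2034i)·(-0.1408+0.3943i)  (-0.1509-0.3205i)·(-0.0698-0.0990i)  (+0.3272+0.3557i)·(-0.3429+0.0000i)  (-0.4568-0.2638i)·(+0.0698-0.0990i)  (+0.4442+0.0994i)·(-0.1408-0.3943i)  (-0.2959+0.0247i)·(-0.3005-0.0835i)  (+0.1186-0.0483i)·(-0.0850+0.0696i)
Y_4^-4(R⁻¹ n̂) = -0.214859-0.264054i

Re=-0.2149 Im=-0.2641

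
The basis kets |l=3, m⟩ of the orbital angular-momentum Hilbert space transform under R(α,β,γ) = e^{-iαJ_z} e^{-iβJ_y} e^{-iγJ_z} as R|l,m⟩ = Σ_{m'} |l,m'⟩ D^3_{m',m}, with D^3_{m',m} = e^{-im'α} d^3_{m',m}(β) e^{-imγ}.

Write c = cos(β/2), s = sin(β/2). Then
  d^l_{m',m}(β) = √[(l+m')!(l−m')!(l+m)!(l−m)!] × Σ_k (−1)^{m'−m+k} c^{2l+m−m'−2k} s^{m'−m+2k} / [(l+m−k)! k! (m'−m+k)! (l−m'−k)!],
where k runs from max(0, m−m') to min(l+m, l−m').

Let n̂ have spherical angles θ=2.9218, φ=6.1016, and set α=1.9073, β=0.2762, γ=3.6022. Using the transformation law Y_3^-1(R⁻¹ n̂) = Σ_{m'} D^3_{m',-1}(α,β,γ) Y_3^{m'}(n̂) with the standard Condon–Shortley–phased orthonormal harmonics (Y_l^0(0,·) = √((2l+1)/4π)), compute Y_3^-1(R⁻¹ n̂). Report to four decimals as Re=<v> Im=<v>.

Need the full column D^3_{m',-1} for m'=−3..3 at α=1.9073, β=0.2762, γ=3.6022.
cos(β/2)=0.990479, sin(β/2)=0.137661
d^3_{-3,-1}: single k=2 term ⇒ +0.070640;  D = -0.070283+0.007100i
d^3_{-2,-1}: k∈[1..2] ⇒ +0.414992 -0.016033 = +0.398959;  D = +0.168914+0.361436i
d^3_{-1,-1}: k∈[0..2] ⇒ +0.944219 -0.145914 +0.002114 = +0.800419;  D = +0.572572-0.559314i
d^3_{0,-1}: k∈[0..2] ⇒ -0.454601 +0.026344 -0.000170 = -0.428426;  D = +0.383777+0.190432i
d^3_{1,-1}: k∈[0..2] ⇒ +0.109435 -0.002819 +0.000007 = +0.106624;  D = -0.013198+0.105804i
d^3_{2,-1}: k∈[0..1] ⇒ -0.016033 +0.000155 = -0.015878;  D = -0.015521+0.003347i
d^3_{3,-1}: single k=0 term ⇒ +0.001365;  D = -0.000712-0.001164i
Y_3^{m'}(θ=2.9218,φ=6.1016) and Σ D·Y over m':
  (-0.0703+0.0071i)·(+0.0037+0.0022i)  (+0.1689+0.3614i)·(-0.0443-0.0168i)  (+0.5726-0.5593i)·(+0.2607+0.0479i)  (+0.3838+0.1904i)·(-0.6418+0.0000i)  (-0.0132+0.1058i)·(-0.2607+0.0479i)  (-0.0155+0.0033i)·(-0.0443+0.0168i)  (-0.0007-0.0012i)·(-0.0037+0.0022i)
Y_3^-1(R⁻¹ n̂) = -0.072912-0.288273i

Re=-0.0729 Im=-0.2883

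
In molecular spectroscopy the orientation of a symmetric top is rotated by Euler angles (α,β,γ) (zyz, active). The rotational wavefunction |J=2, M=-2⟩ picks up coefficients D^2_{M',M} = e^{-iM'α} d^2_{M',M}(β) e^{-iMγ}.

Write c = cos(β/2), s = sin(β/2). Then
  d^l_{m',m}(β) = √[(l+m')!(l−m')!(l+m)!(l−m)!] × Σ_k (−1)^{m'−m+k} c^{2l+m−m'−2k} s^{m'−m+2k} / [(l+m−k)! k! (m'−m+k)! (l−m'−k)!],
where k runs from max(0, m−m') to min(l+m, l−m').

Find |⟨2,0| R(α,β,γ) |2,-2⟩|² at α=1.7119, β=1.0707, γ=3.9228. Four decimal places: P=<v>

Split into d^2_{0,-2}(β=1.0707) × two z-phases.
With c≡cos(β/2)=0.860090 and s≡sin(β/2)=0.510142, N=[2·2·1·24]^{1/2}=9.797959
The bounds max(0,m−m')=0 and min(l+m,l−m')=0 give 1 term
  k=0: (−1)^2·9.7980/(4)·0.8601^2·0.5101^2 = +0.471570
d^2_{0,-2}(1.0707) = +0.471570
|D^2_{0,-2}|² = |d^2_{0,-2}(β)|² = (+0.471570)² = 0.222378 (the z-rotation phases have unit modulus)

P=0.2224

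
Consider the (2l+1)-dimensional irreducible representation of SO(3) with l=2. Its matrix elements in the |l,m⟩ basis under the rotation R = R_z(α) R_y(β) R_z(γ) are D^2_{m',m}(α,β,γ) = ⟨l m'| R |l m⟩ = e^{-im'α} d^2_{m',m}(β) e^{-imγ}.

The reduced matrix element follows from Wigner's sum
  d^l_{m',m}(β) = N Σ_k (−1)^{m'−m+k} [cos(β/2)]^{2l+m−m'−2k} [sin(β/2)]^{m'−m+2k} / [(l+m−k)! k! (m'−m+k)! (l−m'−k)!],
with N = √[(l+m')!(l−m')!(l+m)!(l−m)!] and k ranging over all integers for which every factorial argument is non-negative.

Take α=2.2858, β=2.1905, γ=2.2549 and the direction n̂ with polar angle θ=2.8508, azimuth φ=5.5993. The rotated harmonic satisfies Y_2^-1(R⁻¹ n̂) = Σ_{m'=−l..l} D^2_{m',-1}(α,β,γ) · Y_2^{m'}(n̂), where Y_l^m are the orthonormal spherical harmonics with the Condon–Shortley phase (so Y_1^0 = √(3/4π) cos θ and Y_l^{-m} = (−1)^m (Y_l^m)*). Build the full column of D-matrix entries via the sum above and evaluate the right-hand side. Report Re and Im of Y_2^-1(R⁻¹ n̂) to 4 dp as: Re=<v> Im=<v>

Need the full column D^2_{m',-1} for m'=−2..2 at α=2.2858, β=2.1905, γ=2.2549.
cos(β/2)=0.457824, sin(β/2)=0.889043
d^2_{-2,-1}: single k=1 term ⇒ +0.170627;  D = +0.146057+0.088210i
d^2_{-1,-1}: k∈[0..1] ⇒ +0.043933 -0.497009 = -0.453075;  D = +0.077406+0.446414i
d^2_{0,-1}: k∈[0..1] ⇒ -0.208975 +0.788029 = +0.579054;  D = -0.365950+0.448759i
d^2_{1,-1}: k∈[0..1] ⇒ +0.497009 -0.624727 = -0.127719;  D = -0.127658+0.003946i
d^2_{2,-1}: single k=0 term ⇒ -0.643423;  D = +0.436650+0.472578i
Y_2^{m'}(θ=2.8508,φ=5.5993) and Σ D·Y over m':
  (+0.1461+0.0882i)·(+0.0064+0.0311i)  (+0.0774+0.4464i)·(-0.1645-0.1341i)  (-0.3659+0.4488i)·(+0.5530+0.0000i)  (-0.1277+0.0039i)·(+0.1645-0.1341i)  (+0.4366+0.4726i)·(+0.0064-0.0311i)
Y_2^-1(R⁻¹ n̂) = -0.160036+0.176678i

Re=-0.1600 Im=0.1767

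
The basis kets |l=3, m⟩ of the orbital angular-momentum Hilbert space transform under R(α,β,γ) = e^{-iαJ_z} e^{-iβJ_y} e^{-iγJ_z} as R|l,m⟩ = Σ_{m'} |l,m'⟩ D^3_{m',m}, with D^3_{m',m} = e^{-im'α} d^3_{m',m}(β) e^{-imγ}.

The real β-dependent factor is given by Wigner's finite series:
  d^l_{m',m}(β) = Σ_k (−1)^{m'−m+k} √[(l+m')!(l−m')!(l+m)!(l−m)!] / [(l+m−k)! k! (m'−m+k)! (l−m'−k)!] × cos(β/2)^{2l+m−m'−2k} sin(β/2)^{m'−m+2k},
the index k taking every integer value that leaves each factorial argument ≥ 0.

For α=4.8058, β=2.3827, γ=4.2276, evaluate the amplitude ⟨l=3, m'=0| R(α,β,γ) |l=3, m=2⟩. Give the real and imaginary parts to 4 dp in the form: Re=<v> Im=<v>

Re=0.2661 Im=0.3880

D^3_{0,2}(4.8058,2.3827,4.2276) = e^{-i·0·4.8058}·d^3_{0,2}(2.3827)·e^{-i·2·4.2276}. Compute d first:
With c≡cos(β/2)=0.370406 and s≡sin(β/2)=0.928870, N=[6·6·120·1]^{1/2}=65.726707
Admissible k: 2..3 (factorial args all ≥0)
  k=2: (−1)^0·65.7267/(12)·0.3704^4·0.9289^2 = +0.088958
  k=3: (−1)^1·65.7267/(12)·0.3704^2·0.9289^4 = -0.559418
d^3_{0,2}(2.3827) = +0.088958 -0.559418 = -0.470461
Attach z-rotation phases: D = e^{-i(0)(4.8058)}·(-0.470461)·e^{-i(2)(4.2276)} = +0.266115+0.387964i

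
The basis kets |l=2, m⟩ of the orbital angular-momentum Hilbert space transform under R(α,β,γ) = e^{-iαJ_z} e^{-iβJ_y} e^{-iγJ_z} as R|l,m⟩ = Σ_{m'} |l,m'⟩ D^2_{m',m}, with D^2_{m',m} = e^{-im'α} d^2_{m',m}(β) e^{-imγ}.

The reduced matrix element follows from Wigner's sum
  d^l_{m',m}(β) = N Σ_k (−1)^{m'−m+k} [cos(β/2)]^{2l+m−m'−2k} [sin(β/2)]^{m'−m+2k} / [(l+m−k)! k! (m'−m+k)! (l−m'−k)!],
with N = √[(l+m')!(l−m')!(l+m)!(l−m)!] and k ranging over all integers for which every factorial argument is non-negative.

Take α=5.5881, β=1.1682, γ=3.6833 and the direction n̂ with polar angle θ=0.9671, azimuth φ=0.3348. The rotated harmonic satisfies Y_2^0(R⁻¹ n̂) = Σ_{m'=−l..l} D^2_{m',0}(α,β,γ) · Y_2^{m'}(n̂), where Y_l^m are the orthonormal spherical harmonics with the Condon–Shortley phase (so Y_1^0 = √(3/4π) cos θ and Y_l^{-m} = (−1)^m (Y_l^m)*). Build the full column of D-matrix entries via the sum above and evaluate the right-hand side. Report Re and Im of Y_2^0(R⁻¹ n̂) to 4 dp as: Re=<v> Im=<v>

Re=0.0395 Im=0.0000

Need the full column D^2_{m',0} for m'=−2..2 at α=5.5881, β=1.1682, γ=3.6833.
cos(β/2)=0.834209, sin(β/2)=0.551449
d^2_{-2,0}: single k=2 term ⇒ +0.518365;  D = +0.093122-0.509932i
d^2_{-1,0}: k∈[1..2] ⇒ +0.784161 -0.342662 = +0.441499;  D = +0.339070-0.282758i
d^2_{0,0}: k∈[0..2] ⇒ +0.484283 -0.846486 +0.092474 = -0.269729;  D = -0.269729+0.000000i
d^2_{1,0}: k∈[0..1] ⇒ -0.784161 +0.342662 = -0.441499;  D = -0.339070-0.282758i
d^2_{2,0}: single k=0 term ⇒ +0.518365;  D = +0.093122+0.509932i
Y_2^{m'}(θ=0.9671,φ=0.3348) and Σ D·Y over m':
  (+0.0931-0.5099i)·(+0.2053-0.1625i)  (+0.3391-0.2828i)·(+0.3410-0.1186i)  (-0.2697+0.0000i)·(-0.0105+0.0000i)  (-0.3391-0.2828i)·(-0.3410-0.1186i)  (+0.0931+0.5099i)·(+0.2053+0.1625i)
Y_2^0(R⁻¹ n̂) = +0.039496+0.000000i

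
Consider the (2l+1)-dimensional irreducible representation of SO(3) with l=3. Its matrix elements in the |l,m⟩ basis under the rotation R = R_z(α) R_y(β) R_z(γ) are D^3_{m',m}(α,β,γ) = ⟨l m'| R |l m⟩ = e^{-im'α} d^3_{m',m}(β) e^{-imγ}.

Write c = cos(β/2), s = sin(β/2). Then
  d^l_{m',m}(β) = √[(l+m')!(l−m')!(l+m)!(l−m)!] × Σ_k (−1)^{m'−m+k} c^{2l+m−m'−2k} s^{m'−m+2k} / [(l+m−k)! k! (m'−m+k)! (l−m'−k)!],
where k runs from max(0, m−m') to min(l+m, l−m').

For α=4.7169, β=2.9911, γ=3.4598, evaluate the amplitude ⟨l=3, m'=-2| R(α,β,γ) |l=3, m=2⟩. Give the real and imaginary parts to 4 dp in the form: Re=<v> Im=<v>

Re=0.7733 Im=-0.5607

D^3_{-2,2}(4.7169,2.9911,3.4598) = e^{-i·-2·4.7169}·d^3_{-2,2}(2.9911)·e^{-i·2·3.4598}. Compute d first:
With c≡cos(β/2)=0.075175 and s≡sin(β/2)=0.997170, N=[1·120·120·1]^{1/2}=120.000000
Admissible k: 4..5 (factorial args all ≥0)
  k=4: (−1)^0·120.0000/(24)·0.0752^2·0.9972^4 = +0.027938
  k=5: (−1)^1·120.0000/(120)·0.0752^0·0.9972^6 = -0.983142
d^3_{-2,2}(2.9911) = +0.027938 -0.983142 = -0.955203
D = (-0.999959-0.009022i)·(-0.955203)·(+0.804232-0.594316i) = +0.773295-0.560739i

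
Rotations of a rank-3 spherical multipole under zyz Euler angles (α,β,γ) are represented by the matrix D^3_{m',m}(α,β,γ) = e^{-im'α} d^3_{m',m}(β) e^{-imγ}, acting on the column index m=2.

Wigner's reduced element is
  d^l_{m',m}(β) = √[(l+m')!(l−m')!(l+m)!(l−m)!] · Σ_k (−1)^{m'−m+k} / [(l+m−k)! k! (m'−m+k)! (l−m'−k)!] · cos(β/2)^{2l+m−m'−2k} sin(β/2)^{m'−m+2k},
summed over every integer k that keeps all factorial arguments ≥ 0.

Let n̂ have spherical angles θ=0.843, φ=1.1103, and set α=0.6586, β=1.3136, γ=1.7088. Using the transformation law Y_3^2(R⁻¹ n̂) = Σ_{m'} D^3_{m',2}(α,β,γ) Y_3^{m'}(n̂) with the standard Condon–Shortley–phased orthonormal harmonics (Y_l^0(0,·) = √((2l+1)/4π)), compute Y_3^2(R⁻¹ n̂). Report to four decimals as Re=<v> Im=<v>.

Need the full column D^3_{m',2} for m'=−3..3 at α=0.6586, β=1.3136, γ=1.7088.
cos(β/2)=0.791950, sin(β/2)=0.610586
d^3_{-3,2}: single k=5 term ⇒ +0.164629;  D = +0.021178-0.163261i
d^3_{-2,2}: k∈[4..5] ⇒ +0.435865 -0.051818 = +0.384047;  D = -0.194017-0.331436i
d^3_{-1,2}: k∈[3..4] ⇒ +0.715095 -0.212535 = +0.502559;  D = -0.466224-0.187619i
d^3_{0,2}: k∈[2..3] ⇒ +0.803240 -0.477467 = +0.325773;  D = -0.313443+0.088779i
d^3_{1,2}: k∈[1..2] ⇒ +0.601500 -0.715095 = -0.113594;  D = +0.067490-0.091371i
d^3_{2,2}: k∈[0..1] ⇒ +0.246710 -0.733254 = -0.486544;  D = -0.010903-0.486422i
d^3_{3,2}: single k=0 term ⇒ -0.465920;  D = -0.293333-0.361990i
Y_3^{m'}(θ=0.843,φ=1.1103) and Σ D·Y over m':
  (+0.0212-0.1633i)·(-0.1706+0.0327i)  (-0.1940-0.3314i)·(-0.2293-0.3018i)  (-0.4662-0.1876i)·(+0.1300-0.2621i)  (-0.3134+0.0888i)·(-0.1955+0.0000i)  (+0.0675-0.0914i)·(-0.1300-0.2621i)  (-0.0109-0.4864i)·(-0.2293+0.3018i)  (-0.2933-0.3620i)·(+0.1706+0.0327i)
Y_3^2(R⁻¹ n̂) = -0.023984+0.274658i

Re=-0.0240 Im=0.2747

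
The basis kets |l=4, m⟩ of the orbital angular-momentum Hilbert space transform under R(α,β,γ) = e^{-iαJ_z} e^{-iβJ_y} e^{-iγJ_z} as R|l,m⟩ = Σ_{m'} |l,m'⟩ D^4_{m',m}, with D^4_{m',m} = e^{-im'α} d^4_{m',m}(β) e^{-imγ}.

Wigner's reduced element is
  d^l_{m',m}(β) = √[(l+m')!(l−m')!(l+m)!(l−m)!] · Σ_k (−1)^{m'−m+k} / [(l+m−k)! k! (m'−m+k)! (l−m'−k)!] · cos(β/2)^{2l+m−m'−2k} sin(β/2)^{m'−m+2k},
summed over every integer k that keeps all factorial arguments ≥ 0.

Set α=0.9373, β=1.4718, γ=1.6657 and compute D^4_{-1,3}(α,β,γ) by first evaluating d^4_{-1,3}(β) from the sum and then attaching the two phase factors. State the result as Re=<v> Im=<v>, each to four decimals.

Re=-0.2501 Im=0.3272

D^4_{-1,3}(0.9373,1.4718,1.6657) = e^{-i·-1·0.9373}·d^4_{-1,3}(1.4718)·e^{-i·3·1.6657}. Compute d first:
With c≡cos(β/2)=0.741227 and s≡sin(β/2)=0.671255, N=[6·120·5040·1]^{1/2}=1904.940944
k: max(0,(3)−(-1))=4 … min(4+(3),4−(-1))=5
  k=4: (−1)^0·1904.9409/(144)·0.7412^4·0.6713^4 = +0.810723
  k=5: (−1)^1·1904.9409/(240)·0.7412^2·0.6713^6 = -0.398929
d^4_{-1,3}(1.4718) = +0.810723 -0.398929 = +0.411794
Attach z-rotation phases: D = e^{-i(-1)(0.9373)}·(+0.411794)·e^{-i(3)(1.6657)} = -0.250060+0.327176i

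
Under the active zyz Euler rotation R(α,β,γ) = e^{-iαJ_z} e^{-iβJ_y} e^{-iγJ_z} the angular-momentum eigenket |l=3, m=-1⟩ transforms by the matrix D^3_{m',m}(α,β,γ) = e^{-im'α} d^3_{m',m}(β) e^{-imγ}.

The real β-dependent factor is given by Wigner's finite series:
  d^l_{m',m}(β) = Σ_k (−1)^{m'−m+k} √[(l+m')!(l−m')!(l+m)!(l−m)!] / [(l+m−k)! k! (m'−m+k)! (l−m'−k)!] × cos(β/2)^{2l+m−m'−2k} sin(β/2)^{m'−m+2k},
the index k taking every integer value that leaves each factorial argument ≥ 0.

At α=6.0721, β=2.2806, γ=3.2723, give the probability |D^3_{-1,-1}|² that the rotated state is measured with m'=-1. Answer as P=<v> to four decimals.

Split into d^3_{-1,-1}(β=2.2806) × two z-phases.
Half-angle: c=0.417322, s=0.908759. N=√(2·24·2·24)=48.000000
k∈{0,1,2} keeps every argument non-negative
  k=0: (−1)^0·48.0000/(48)·0.4173^6·0.9088^0 = +0.005282
  k=1: (−1)^1·48.0000/(6)·0.4173^4·0.9088^2 = -0.200388
  k=2: (−1)^2·48.0000/(8)·0.4173^2·0.9088^4 = +0.712669
d^3_{-1,-1}(2.2806) = +0.005282 -0.200388 +0.712669 = +0.517563
|D^3_{-1,-1}|² = |d^3_{-1,-1}(β)|² = (+0.517563)² = 0.267872 (the z-rotation phases have unit modulus)

P=0.2679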